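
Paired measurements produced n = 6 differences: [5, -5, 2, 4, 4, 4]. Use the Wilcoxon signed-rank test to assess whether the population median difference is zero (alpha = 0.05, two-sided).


Step 1: Drop any zero differences (none here) and take |d_i|.
|d| = [5, 5, 2, 4, 4, 4]
Step 2: Midrank |d_i| (ties get averaged ranks).
ranks: |5|->5.5, |5|->5.5, |2|->1, |4|->3, |4|->3, |4|->3
Step 3: Attach original signs; sum ranks with positive sign and with negative sign.
W+ = 5.5 + 1 + 3 + 3 + 3 = 15.5
W- = 5.5 = 5.5
(Check: W+ + W- = 21 should equal n(n+1)/2 = 21.)
Step 4: Test statistic W = min(W+, W-) = 5.5.
Step 5: Ties in |d|, so use the tie-corrected normal approximation.
        E[W] = n(n+1)/4 = 6*7/4 = 10.5.
        Tie groups: |d|=4 (t=3), |d|=5 (t=2); sum(t^3 - t) = 30.
        Var[W] = n(n+1)(2n+1)/24 - sum(t^3-t)/48 = 546/24 - 30/48 = 22.125.
        z = (W - E[W]) / sqrt(Var[W]) = (5.5 - 10.5) / 4.7037 = -1.0630.
        Two-sided p = 2*Phi(z) = 0.287787.
Step 6: alpha = 0.05. fail to reject H0.

W+ = 15.5, W- = 5.5, W = min = 5.5, p = 0.287787, fail to reject H0.


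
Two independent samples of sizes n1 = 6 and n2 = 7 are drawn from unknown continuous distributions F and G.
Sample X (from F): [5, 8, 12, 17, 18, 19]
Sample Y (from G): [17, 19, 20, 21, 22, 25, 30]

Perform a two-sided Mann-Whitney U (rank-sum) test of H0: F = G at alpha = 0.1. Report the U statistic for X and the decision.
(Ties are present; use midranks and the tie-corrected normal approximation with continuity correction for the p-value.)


Step 1: Combine and sort all 13 observations; assign midranks.
sorted (value, group): (5,X), (8,X), (12,X), (17,X), (17,Y), (18,X), (19,X), (19,Y), (20,Y), (21,Y), (22,Y), (25,Y), (30,Y)
ranks: 5->1, 8->2, 12->3, 17->4.5, 17->4.5, 18->6, 19->7.5, 19->7.5, 20->9, 21->10, 22->11, 25->12, 30->13
Step 2: Rank sum for X: R1 = 1 + 2 + 3 + 4.5 + 6 + 7.5 = 24.
Step 3: U_X = R1 - n1(n1+1)/2 = 24 - 6*7/2 = 24 - 21 = 3.
       U_Y = n1*n2 - U_X = 42 - 3 = 39.
Step 4: Ties are present, so use the tie-corrected normal approximation (with continuity correction) for the p-value.
Step 5: p-value = 0.012180; compare to alpha = 0.1. reject H0.

U_X = 3, p = 0.012180, reject H0 at alpha = 0.1.


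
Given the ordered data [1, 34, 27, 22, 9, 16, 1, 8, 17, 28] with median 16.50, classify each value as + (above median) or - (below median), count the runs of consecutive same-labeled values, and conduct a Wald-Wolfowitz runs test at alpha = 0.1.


Step 1: Compute median = 16.50; label A = above, B = below.
Labels in order: BAAABBBBAA  (n_A = 5, n_B = 5)
Step 2: Count runs R = 4.
Step 3: Under H0 (random ordering), E[R] = 2*n_A*n_B/(n_A+n_B) + 1 = 2*5*5/10 + 1 = 6.0000.
        Var[R] = 2*n_A*n_B*(2*n_A*n_B - n_A - n_B) / ((n_A+n_B)^2 * (n_A+n_B-1)) = 2000/900 = 2.2222.
        SD[R] = 1.4907.
Step 4: Continuity-corrected z = (R + 0.5 - E[R]) / SD[R] = (4 + 0.5 - 6.0000) / 1.4907 = -1.0062.
Step 5: Two-sided p-value via normal approximation = 2*(1 - Phi(|z|)) = 0.314305.
Step 6: alpha = 0.1. fail to reject H0.

R = 4, z = -1.0062, p = 0.314305, fail to reject H0.


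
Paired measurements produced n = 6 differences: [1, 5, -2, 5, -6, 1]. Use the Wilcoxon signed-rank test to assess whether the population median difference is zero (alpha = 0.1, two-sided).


Step 1: Drop any zero differences (none here) and take |d_i|.
|d| = [1, 5, 2, 5, 6, 1]
Step 2: Midrank |d_i| (ties get averaged ranks).
ranks: |1|->1.5, |5|->4.5, |2|->3, |5|->4.5, |6|->6, |1|->1.5
Step 3: Attach original signs; sum ranks with positive sign and with negative sign.
W+ = 1.5 + 4.5 + 4.5 + 1.5 = 12
W- = 3 + 6 = 9
(Check: W+ + W- = 21 should equal n(n+1)/2 = 21.)
Step 4: Test statistic W = min(W+, W-) = 9.
Step 5: Ties in |d|, so use the tie-corrected normal approximation.
        E[W] = n(n+1)/4 = 6*7/4 = 10.5.
        Tie groups: |d|=1 (t=2), |d|=5 (t=2); sum(t^3 - t) = 12.
        Var[W] = n(n+1)(2n+1)/24 - sum(t^3-t)/48 = 546/24 - 12/48 = 22.5.
        z = (W - E[W]) / sqrt(Var[W]) = (9 - 10.5) / 4.7434 = -0.3162.
        Two-sided p = 2*Phi(z) = 0.751830.
Step 6: alpha = 0.1. fail to reject H0.

W+ = 12, W- = 9, W = min = 9, p = 0.751830, fail to reject H0.


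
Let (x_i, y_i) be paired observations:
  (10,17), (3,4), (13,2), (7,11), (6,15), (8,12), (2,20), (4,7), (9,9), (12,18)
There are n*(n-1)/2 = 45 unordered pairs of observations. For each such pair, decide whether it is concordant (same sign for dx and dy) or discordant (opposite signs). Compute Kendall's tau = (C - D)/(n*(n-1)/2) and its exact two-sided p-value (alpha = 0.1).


Step 1: Enumerate the 45 unordered pairs (i,j) with i<j and classify each by sign(x_j-x_i) * sign(y_j-y_i).
  (1,2):dx=-7,dy=-13->C; (1,3):dx=+3,dy=-15->D; (1,4):dx=-3,dy=-6->C; (1,5):dx=-4,dy=-2->C
  (1,6):dx=-2,dy=-5->C; (1,7):dx=-8,dy=+3->D; (1,8):dx=-6,dy=-10->C; (1,9):dx=-1,dy=-8->C
  (1,10):dx=+2,dy=+1->C; (2,3):dx=+10,dy=-2->D; (2,4):dx=+4,dy=+7->C; (2,5):dx=+3,dy=+11->C
  (2,6):dx=+5,dy=+8->C; (2,7):dx=-1,dy=+16->D; (2,8):dx=+1,dy=+3->C; (2,9):dx=+6,dy=+5->C
  (2,10):dx=+9,dy=+14->C; (3,4):dx=-6,dy=+9->D; (3,5):dx=-7,dy=+13->D; (3,6):dx=-5,dy=+10->D
  (3,7):dx=-11,dy=+18->D; (3,8):dx=-9,dy=+5->D; (3,9):dx=-4,dy=+7->D; (3,10):dx=-1,dy=+16->D
  (4,5):dx=-1,dy=+4->D; (4,6):dx=+1,dy=+1->C; (4,7):dx=-5,dy=+9->D; (4,8):dx=-3,dy=-4->C
  (4,9):dx=+2,dy=-2->D; (4,10):dx=+5,dy=+7->C; (5,6):dx=+2,dy=-3->D; (5,7):dx=-4,dy=+5->D
  (5,8):dx=-2,dy=-8->C; (5,9):dx=+3,dy=-6->D; (5,10):dx=+6,dy=+3->C; (6,7):dx=-6,dy=+8->D
  (6,8):dx=-4,dy=-5->C; (6,9):dx=+1,dy=-3->D; (6,10):dx=+4,dy=+6->C; (7,8):dx=+2,dy=-13->D
  (7,9):dx=+7,dy=-11->D; (7,10):dx=+10,dy=-2->D; (8,9):dx=+5,dy=+2->C; (8,10):dx=+8,dy=+11->C
  (9,10):dx=+3,dy=+9->C
Step 2: C = 23, D = 22, total pairs = 45.
Step 3: tau = (C - D)/(n(n-1)/2) = (23 - 22)/45 = 0.022222.
Step 4: Exact two-sided p-value (enumerate n! = 3628800 permutations of y under H0): p = 1.000000.
Step 5: alpha = 0.1. fail to reject H0.

tau_b = 0.0222 (C=23, D=22), p = 1.000000, fail to reject H0.


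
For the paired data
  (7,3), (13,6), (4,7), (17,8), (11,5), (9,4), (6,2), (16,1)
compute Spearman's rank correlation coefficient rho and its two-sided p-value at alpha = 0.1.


Step 1: Rank x and y separately (midranks; no ties here).
rank(x): 7->3, 13->6, 4->1, 17->8, 11->5, 9->4, 6->2, 16->7
rank(y): 3->3, 6->6, 7->7, 8->8, 5->5, 4->4, 2->2, 1->1
Step 2: d_i = R_x(i) - R_y(i); compute d_i^2.
  (3-3)^2=0, (6-6)^2=0, (1-7)^2=36, (8-8)^2=0, (5-5)^2=0, (4-4)^2=0, (2-2)^2=0, (7-1)^2=36
sum(d^2) = 72.
Step 3: rho = 1 - 6*72 / (8*(8^2 - 1)) = 1 - 432/504 = 0.142857.
Step 4: Under H0, t = rho * sqrt((n-2)/(1-rho^2)) = 0.3536 ~ t(6).
Step 5: Two-sided p-value from the t-distribution with 6 df = 0.735765.
Step 6: alpha = 0.1. fail to reject H0.

rho = 0.1429, p = 0.735765, fail to reject H0 at alpha = 0.1.


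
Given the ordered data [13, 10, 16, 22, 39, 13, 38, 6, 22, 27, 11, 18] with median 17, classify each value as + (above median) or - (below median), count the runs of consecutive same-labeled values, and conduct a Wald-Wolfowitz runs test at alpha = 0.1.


Step 1: Compute median = 17; label A = above, B = below.
Labels in order: BBBAABABAABA  (n_A = 6, n_B = 6)
Step 2: Count runs R = 8.
Step 3: Under H0 (random ordering), E[R] = 2*n_A*n_B/(n_A+n_B) + 1 = 2*6*6/12 + 1 = 7.0000.
        Var[R] = 2*n_A*n_B*(2*n_A*n_B - n_A - n_B) / ((n_A+n_B)^2 * (n_A+n_B-1)) = 4320/1584 = 2.7273.
        SD[R] = 1.6514.
Step 4: Continuity-corrected z = (R - 0.5 - E[R]) / SD[R] = (8 - 0.5 - 7.0000) / 1.6514 = 0.3028.
Step 5: Two-sided p-value via normal approximation = 2*(1 - Phi(|z|)) = 0.762069.
Step 6: alpha = 0.1. fail to reject H0.

R = 8, z = 0.3028, p = 0.762069, fail to reject H0.


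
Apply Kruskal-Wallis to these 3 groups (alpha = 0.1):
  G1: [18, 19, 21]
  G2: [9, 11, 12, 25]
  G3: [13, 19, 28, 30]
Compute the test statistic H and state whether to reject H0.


Step 1: Combine all N = 11 observations and assign midranks.
sorted (value, group, rank): (9,G2,1), (11,G2,2), (12,G2,3), (13,G3,4), (18,G1,5), (19,G1,6.5), (19,G3,6.5), (21,G1,8), (25,G2,9), (28,G3,10), (30,G3,11)
Step 2: Sum ranks within each group.
R_1 = 19.5 (n_1 = 3)
R_2 = 15 (n_2 = 4)
R_3 = 31.5 (n_3 = 4)
Step 3: H = 12/(N(N+1)) * sum(R_i^2/n_i) - 3(N+1)
     = 12/(11*12) * (19.5^2/3 + 15^2/4 + 31.5^2/4) - 3*12
     = 0.090909 * 431.062 - 36
     = 3.187500.
Step 4: Ties present; correction factor C = 1 - 6/(11^3 - 11) = 0.995455. Corrected H = 3.187500 / 0.995455 = 3.202055.
Step 5: Under H0, H ~ chi^2(2); p-value = 0.201689.
Step 6: alpha = 0.1. fail to reject H0.

H = 3.2021, df = 2, p = 0.201689, fail to reject H0.


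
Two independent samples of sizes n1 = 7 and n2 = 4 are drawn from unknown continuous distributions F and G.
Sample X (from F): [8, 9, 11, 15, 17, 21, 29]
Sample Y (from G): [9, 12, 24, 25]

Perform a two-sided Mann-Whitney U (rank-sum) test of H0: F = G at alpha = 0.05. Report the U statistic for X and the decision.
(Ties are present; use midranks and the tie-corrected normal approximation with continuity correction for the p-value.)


Step 1: Combine and sort all 11 observations; assign midranks.
sorted (value, group): (8,X), (9,X), (9,Y), (11,X), (12,Y), (15,X), (17,X), (21,X), (24,Y), (25,Y), (29,X)
ranks: 8->1, 9->2.5, 9->2.5, 11->4, 12->5, 15->6, 17->7, 21->8, 24->9, 25->10, 29->11
Step 2: Rank sum for X: R1 = 1 + 2.5 + 4 + 6 + 7 + 8 + 11 = 39.5.
Step 3: U_X = R1 - n1(n1+1)/2 = 39.5 - 7*8/2 = 39.5 - 28 = 11.5.
       U_Y = n1*n2 - U_X = 28 - 11.5 = 16.5.
Step 4: Ties are present, so use the tie-corrected normal approximation (with continuity correction) for the p-value.
Step 5: p-value = 0.704817; compare to alpha = 0.05. fail to reject H0.

U_X = 11.5, p = 0.704817, fail to reject H0 at alpha = 0.05.


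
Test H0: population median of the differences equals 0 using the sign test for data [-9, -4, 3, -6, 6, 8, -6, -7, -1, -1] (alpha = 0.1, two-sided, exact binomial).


Step 1: Discard zero differences. Original n = 10; n_eff = number of nonzero differences = 10.
Nonzero differences (with sign): -9, -4, +3, -6, +6, +8, -6, -7, -1, -1
Step 2: Count signs: positive = 3, negative = 7.
Step 3: Under H0: P(positive) = 0.5, so the number of positives S ~ Bin(10, 0.5).
Step 4: Two-sided exact p-value = sum of Bin(10,0.5) probabilities at or below the observed probability = 0.343750.
Step 5: alpha = 0.1. fail to reject H0.

n_eff = 10, pos = 3, neg = 7, p = 0.343750, fail to reject H0.


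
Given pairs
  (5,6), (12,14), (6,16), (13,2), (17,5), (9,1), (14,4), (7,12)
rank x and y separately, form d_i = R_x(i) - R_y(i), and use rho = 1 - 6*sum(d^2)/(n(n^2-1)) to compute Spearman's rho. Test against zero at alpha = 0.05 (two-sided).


Step 1: Rank x and y separately (midranks; no ties here).
rank(x): 5->1, 12->5, 6->2, 13->6, 17->8, 9->4, 14->7, 7->3
rank(y): 6->5, 14->7, 16->8, 2->2, 5->4, 1->1, 4->3, 12->6
Step 2: d_i = R_x(i) - R_y(i); compute d_i^2.
  (1-5)^2=16, (5-7)^2=4, (2-8)^2=36, (6-2)^2=16, (8-4)^2=16, (4-1)^2=9, (7-3)^2=16, (3-6)^2=9
sum(d^2) = 122.
Step 3: rho = 1 - 6*122 / (8*(8^2 - 1)) = 1 - 732/504 = -0.452381.
Step 4: Under H0, t = rho * sqrt((n-2)/(1-rho^2)) = -1.2425 ~ t(6).
Step 5: Two-sided p-value from the t-distribution with 6 df = 0.260405.
Step 6: alpha = 0.05. fail to reject H0.

rho = -0.4524, p = 0.260405, fail to reject H0 at alpha = 0.05.


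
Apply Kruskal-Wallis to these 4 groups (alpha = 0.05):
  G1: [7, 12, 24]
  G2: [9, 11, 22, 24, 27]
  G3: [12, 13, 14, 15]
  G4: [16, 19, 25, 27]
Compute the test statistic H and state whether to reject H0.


Step 1: Combine all N = 16 observations and assign midranks.
sorted (value, group, rank): (7,G1,1), (9,G2,2), (11,G2,3), (12,G1,4.5), (12,G3,4.5), (13,G3,6), (14,G3,7), (15,G3,8), (16,G4,9), (19,G4,10), (22,G2,11), (24,G1,12.5), (24,G2,12.5), (25,G4,14), (27,G2,15.5), (27,G4,15.5)
Step 2: Sum ranks within each group.
R_1 = 18 (n_1 = 3)
R_2 = 44 (n_2 = 5)
R_3 = 25.5 (n_3 = 4)
R_4 = 48.5 (n_4 = 4)
Step 3: H = 12/(N(N+1)) * sum(R_i^2/n_i) - 3(N+1)
     = 12/(16*17) * (18^2/3 + 44^2/5 + 25.5^2/4 + 48.5^2/4) - 3*17
     = 0.044118 * 1245.83 - 51
     = 3.962868.
Step 4: Ties present; correction factor C = 1 - 18/(16^3 - 16) = 0.995588. Corrected H = 3.962868 / 0.995588 = 3.980428.
Step 5: Under H0, H ~ chi^2(3); p-value = 0.263585.
Step 6: alpha = 0.05. fail to reject H0.

H = 3.9804, df = 3, p = 0.263585, fail to reject H0.


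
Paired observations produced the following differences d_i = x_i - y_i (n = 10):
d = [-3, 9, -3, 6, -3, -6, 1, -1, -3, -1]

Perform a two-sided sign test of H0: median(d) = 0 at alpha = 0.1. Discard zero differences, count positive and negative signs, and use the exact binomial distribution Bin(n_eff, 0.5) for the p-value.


Step 1: Discard zero differences. Original n = 10; n_eff = number of nonzero differences = 10.
Nonzero differences (with sign): -3, +9, -3, +6, -3, -6, +1, -1, -3, -1
Step 2: Count signs: positive = 3, negative = 7.
Step 3: Under H0: P(positive) = 0.5, so the number of positives S ~ Bin(10, 0.5).
Step 4: Two-sided exact p-value = sum of Bin(10,0.5) probabilities at or below the observed probability = 0.343750.
Step 5: alpha = 0.1. fail to reject H0.

n_eff = 10, pos = 3, neg = 7, p = 0.343750, fail to reject H0.


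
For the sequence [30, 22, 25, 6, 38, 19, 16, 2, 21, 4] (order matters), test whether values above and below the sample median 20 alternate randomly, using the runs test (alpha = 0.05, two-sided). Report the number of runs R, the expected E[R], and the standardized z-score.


Step 1: Compute median = 20; label A = above, B = below.
Labels in order: AAABABBBAB  (n_A = 5, n_B = 5)
Step 2: Count runs R = 6.
Step 3: Under H0 (random ordering), E[R] = 2*n_A*n_B/(n_A+n_B) + 1 = 2*5*5/10 + 1 = 6.0000.
        Var[R] = 2*n_A*n_B*(2*n_A*n_B - n_A - n_B) / ((n_A+n_B)^2 * (n_A+n_B-1)) = 2000/900 = 2.2222.
        SD[R] = 1.4907.
Step 4: R = E[R], so z = 0 with no continuity correction.
Step 5: Two-sided p-value via normal approximation = 2*(1 - Phi(|z|)) = 1.000000.
Step 6: alpha = 0.05. fail to reject H0.

R = 6, z = 0.0000, p = 1.000000, fail to reject H0.


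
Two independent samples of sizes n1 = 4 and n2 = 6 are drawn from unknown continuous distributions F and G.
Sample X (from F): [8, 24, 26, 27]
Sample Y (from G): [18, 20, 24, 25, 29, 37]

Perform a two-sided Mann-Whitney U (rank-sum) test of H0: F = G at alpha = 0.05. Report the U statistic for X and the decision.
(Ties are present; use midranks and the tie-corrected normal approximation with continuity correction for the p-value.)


Step 1: Combine and sort all 10 observations; assign midranks.
sorted (value, group): (8,X), (18,Y), (20,Y), (24,X), (24,Y), (25,Y), (26,X), (27,X), (29,Y), (37,Y)
ranks: 8->1, 18->2, 20->3, 24->4.5, 24->4.5, 25->6, 26->7, 27->8, 29->9, 37->10
Step 2: Rank sum for X: R1 = 1 + 4.5 + 7 + 8 = 20.5.
Step 3: U_X = R1 - n1(n1+1)/2 = 20.5 - 4*5/2 = 20.5 - 10 = 10.5.
       U_Y = n1*n2 - U_X = 24 - 10.5 = 13.5.
Step 4: Ties are present, so use the tie-corrected normal approximation (with continuity correction) for the p-value.
Step 5: p-value = 0.830664; compare to alpha = 0.05. fail to reject H0.

U_X = 10.5, p = 0.830664, fail to reject H0 at alpha = 0.05.


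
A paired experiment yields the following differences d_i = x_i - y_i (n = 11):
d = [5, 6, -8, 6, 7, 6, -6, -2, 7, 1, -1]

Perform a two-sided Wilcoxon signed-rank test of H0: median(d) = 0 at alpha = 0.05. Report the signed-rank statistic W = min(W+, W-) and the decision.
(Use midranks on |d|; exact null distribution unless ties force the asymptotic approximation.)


Step 1: Drop any zero differences (none here) and take |d_i|.
|d| = [5, 6, 8, 6, 7, 6, 6, 2, 7, 1, 1]
Step 2: Midrank |d_i| (ties get averaged ranks).
ranks: |5|->4, |6|->6.5, |8|->11, |6|->6.5, |7|->9.5, |6|->6.5, |6|->6.5, |2|->3, |7|->9.5, |1|->1.5, |1|->1.5
Step 3: Attach original signs; sum ranks with positive sign and with negative sign.
W+ = 4 + 6.5 + 6.5 + 9.5 + 6.5 + 9.5 + 1.5 = 44
W- = 11 + 6.5 + 3 + 1.5 = 22
(Check: W+ + W- = 66 should equal n(n+1)/2 = 66.)
Step 4: Test statistic W = min(W+, W-) = 22.
Step 5: Ties in |d|, so use the tie-corrected normal approximation.
        E[W] = n(n+1)/4 = 11*12/4 = 33.
        Tie groups: |d|=1 (t=2), |d|=6 (t=4), |d|=7 (t=2); sum(t^3 - t) = 72.
        Var[W] = n(n+1)(2n+1)/24 - sum(t^3-t)/48 = 3036/24 - 72/48 = 125.
        z = (W - E[W]) / sqrt(Var[W]) = (22 - 33) / 11.1803 = -0.9839.
        Two-sided p = 2*Phi(z) = 0.325179.
Step 6: alpha = 0.05. fail to reject H0.

W+ = 44, W- = 22, W = min = 22, p = 0.325179, fail to reject H0.


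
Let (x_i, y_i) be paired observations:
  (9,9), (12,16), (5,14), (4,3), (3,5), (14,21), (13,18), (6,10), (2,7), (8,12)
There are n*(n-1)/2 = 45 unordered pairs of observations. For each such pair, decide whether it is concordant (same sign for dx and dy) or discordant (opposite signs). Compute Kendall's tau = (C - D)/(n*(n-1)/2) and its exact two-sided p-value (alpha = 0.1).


Step 1: Enumerate the 45 unordered pairs (i,j) with i<j and classify each by sign(x_j-x_i) * sign(y_j-y_i).
  (1,2):dx=+3,dy=+7->C; (1,3):dx=-4,dy=+5->D; (1,4):dx=-5,dy=-6->C; (1,5):dx=-6,dy=-4->C
  (1,6):dx=+5,dy=+12->C; (1,7):dx=+4,dy=+9->C; (1,8):dx=-3,dy=+1->D; (1,9):dx=-7,dy=-2->C
  (1,10):dx=-1,dy=+3->D; (2,3):dx=-7,dy=-2->C; (2,4):dx=-8,dy=-13->C; (2,5):dx=-9,dy=-11->C
  (2,6):dx=+2,dy=+5->C; (2,7):dx=+1,dy=+2->C; (2,8):dx=-6,dy=-6->C; (2,9):dx=-10,dy=-9->C
  (2,10):dx=-4,dy=-4->C; (3,4):dx=-1,dy=-11->C; (3,5):dx=-2,dy=-9->C; (3,6):dx=+9,dy=+7->C
  (3,7):dx=+8,dy=+4->C; (3,8):dx=+1,dy=-4->D; (3,9):dx=-3,dy=-7->C; (3,10):dx=+3,dy=-2->D
  (4,5):dx=-1,dy=+2->D; (4,6):dx=+10,dy=+18->C; (4,7):dx=+9,dy=+15->C; (4,8):dx=+2,dy=+7->C
  (4,9):dx=-2,dy=+4->D; (4,10):dx=+4,dy=+9->C; (5,6):dx=+11,dy=+16->C; (5,7):dx=+10,dy=+13->C
  (5,8):dx=+3,dy=+5->C; (5,9):dx=-1,dy=+2->D; (5,10):dx=+5,dy=+7->C; (6,7):dx=-1,dy=-3->C
  (6,8):dx=-8,dy=-11->C; (6,9):dx=-12,dy=-14->C; (6,10):dx=-6,dy=-9->C; (7,8):dx=-7,dy=-8->C
  (7,9):dx=-11,dy=-11->C; (7,10):dx=-5,dy=-6->C; (8,9):dx=-4,dy=-3->C; (8,10):dx=+2,dy=+2->C
  (9,10):dx=+6,dy=+5->C
Step 2: C = 37, D = 8, total pairs = 45.
Step 3: tau = (C - D)/(n(n-1)/2) = (37 - 8)/45 = 0.644444.
Step 4: Exact two-sided p-value (enumerate n! = 3628800 permutations of y under H0): p = 0.009148.
Step 5: alpha = 0.1. reject H0.

tau_b = 0.6444 (C=37, D=8), p = 0.009148, reject H0.


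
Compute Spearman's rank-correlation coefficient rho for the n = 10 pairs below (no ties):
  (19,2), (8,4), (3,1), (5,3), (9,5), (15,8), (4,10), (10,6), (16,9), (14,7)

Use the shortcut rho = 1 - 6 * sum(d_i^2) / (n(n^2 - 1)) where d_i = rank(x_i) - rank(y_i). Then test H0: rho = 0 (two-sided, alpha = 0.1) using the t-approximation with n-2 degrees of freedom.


Step 1: Rank x and y separately (midranks; no ties here).
rank(x): 19->10, 8->4, 3->1, 5->3, 9->5, 15->8, 4->2, 10->6, 16->9, 14->7
rank(y): 2->2, 4->4, 1->1, 3->3, 5->5, 8->8, 10->10, 6->6, 9->9, 7->7
Step 2: d_i = R_x(i) - R_y(i); compute d_i^2.
  (10-2)^2=64, (4-4)^2=0, (1-1)^2=0, (3-3)^2=0, (5-5)^2=0, (8-8)^2=0, (2-10)^2=64, (6-6)^2=0, (9-9)^2=0, (7-7)^2=0
sum(d^2) = 128.
Step 3: rho = 1 - 6*128 / (10*(10^2 - 1)) = 1 - 768/990 = 0.224242.
Step 4: Under H0, t = rho * sqrt((n-2)/(1-rho^2)) = 0.6508 ~ t(8).
Step 5: Two-sided p-value from the t-distribution with 8 df = 0.533401.
Step 6: alpha = 0.1. fail to reject H0.

rho = 0.2242, p = 0.533401, fail to reject H0 at alpha = 0.1.


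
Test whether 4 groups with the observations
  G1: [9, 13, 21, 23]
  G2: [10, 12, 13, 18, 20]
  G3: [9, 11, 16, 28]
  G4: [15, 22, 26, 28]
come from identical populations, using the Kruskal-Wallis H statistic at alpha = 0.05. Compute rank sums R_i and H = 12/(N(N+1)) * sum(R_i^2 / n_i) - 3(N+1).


Step 1: Combine all N = 17 observations and assign midranks.
sorted (value, group, rank): (9,G1,1.5), (9,G3,1.5), (10,G2,3), (11,G3,4), (12,G2,5), (13,G1,6.5), (13,G2,6.5), (15,G4,8), (16,G3,9), (18,G2,10), (20,G2,11), (21,G1,12), (22,G4,13), (23,G1,14), (26,G4,15), (28,G3,16.5), (28,G4,16.5)
Step 2: Sum ranks within each group.
R_1 = 34 (n_1 = 4)
R_2 = 35.5 (n_2 = 5)
R_3 = 31 (n_3 = 4)
R_4 = 52.5 (n_4 = 4)
Step 3: H = 12/(N(N+1)) * sum(R_i^2/n_i) - 3(N+1)
     = 12/(17*18) * (34^2/4 + 35.5^2/5 + 31^2/4 + 52.5^2/4) - 3*18
     = 0.039216 * 1470.36 - 54
     = 3.661275.
Step 4: Ties present; correction factor C = 1 - 18/(17^3 - 17) = 0.996324. Corrected H = 3.661275 / 0.996324 = 3.674785.
Step 5: Under H0, H ~ chi^2(3); p-value = 0.298791.
Step 6: alpha = 0.05. fail to reject H0.

H = 3.6748, df = 3, p = 0.298791, fail to reject H0.


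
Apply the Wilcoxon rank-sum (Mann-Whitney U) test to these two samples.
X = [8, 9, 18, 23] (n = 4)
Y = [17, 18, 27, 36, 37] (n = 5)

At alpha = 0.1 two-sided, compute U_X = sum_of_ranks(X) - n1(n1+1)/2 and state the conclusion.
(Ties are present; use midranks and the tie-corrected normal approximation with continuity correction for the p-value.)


Step 1: Combine and sort all 9 observations; assign midranks.
sorted (value, group): (8,X), (9,X), (17,Y), (18,X), (18,Y), (23,X), (27,Y), (36,Y), (37,Y)
ranks: 8->1, 9->2, 17->3, 18->4.5, 18->4.5, 23->6, 27->7, 36->8, 37->9
Step 2: Rank sum for X: R1 = 1 + 2 + 4.5 + 6 = 13.5.
Step 3: U_X = R1 - n1(n1+1)/2 = 13.5 - 4*5/2 = 13.5 - 10 = 3.5.
       U_Y = n1*n2 - U_X = 20 - 3.5 = 16.5.
Step 4: Ties are present, so use the tie-corrected normal approximation (with continuity correction) for the p-value.
Step 5: p-value = 0.139983; compare to alpha = 0.1. fail to reject H0.

U_X = 3.5, p = 0.139983, fail to reject H0 at alpha = 0.1.


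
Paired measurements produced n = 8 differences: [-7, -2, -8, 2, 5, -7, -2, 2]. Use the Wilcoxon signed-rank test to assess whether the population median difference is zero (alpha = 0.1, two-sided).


Step 1: Drop any zero differences (none here) and take |d_i|.
|d| = [7, 2, 8, 2, 5, 7, 2, 2]
Step 2: Midrank |d_i| (ties get averaged ranks).
ranks: |7|->6.5, |2|->2.5, |8|->8, |2|->2.5, |5|->5, |7|->6.5, |2|->2.5, |2|->2.5
Step 3: Attach original signs; sum ranks with positive sign and with negative sign.
W+ = 2.5 + 5 + 2.5 = 10
W- = 6.5 + 2.5 + 8 + 6.5 + 2.5 = 26
(Check: W+ + W- = 36 should equal n(n+1)/2 = 36.)
Step 4: Test statistic W = min(W+, W-) = 10.
Step 5: Ties in |d|, so use the tie-corrected normal approximation.
        E[W] = n(n+1)/4 = 8*9/4 = 18.
        Tie groups: |d|=2 (t=4), |d|=7 (t=2); sum(t^3 - t) = 66.
        Var[W] = n(n+1)(2n+1)/24 - sum(t^3-t)/48 = 1224/24 - 66/48 = 49.625.
        z = (W - E[W]) / sqrt(Var[W]) = (10 - 18) / 7.0445 = -1.1356.
        Two-sided p = 2*Phi(z) = 0.256108.
Step 6: alpha = 0.1. fail to reject H0.

W+ = 10, W- = 26, W = min = 10, p = 0.256108, fail to reject H0.


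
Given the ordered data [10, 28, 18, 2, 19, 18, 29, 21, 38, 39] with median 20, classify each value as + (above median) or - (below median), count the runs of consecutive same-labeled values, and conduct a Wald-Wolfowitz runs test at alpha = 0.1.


Step 1: Compute median = 20; label A = above, B = below.
Labels in order: BABBBBAAAA  (n_A = 5, n_B = 5)
Step 2: Count runs R = 4.
Step 3: Under H0 (random ordering), E[R] = 2*n_A*n_B/(n_A+n_B) + 1 = 2*5*5/10 + 1 = 6.0000.
        Var[R] = 2*n_A*n_B*(2*n_A*n_B - n_A - n_B) / ((n_A+n_B)^2 * (n_A+n_B-1)) = 2000/900 = 2.2222.
        SD[R] = 1.4907.
Step 4: Continuity-corrected z = (R + 0.5 - E[R]) / SD[R] = (4 + 0.5 - 6.0000) / 1.4907 = -1.0062.
Step 5: Two-sided p-value via normal approximation = 2*(1 - Phi(|z|)) = 0.314305.
Step 6: alpha = 0.1. fail to reject H0.

R = 4, z = -1.0062, p = 0.314305, fail to reject H0.


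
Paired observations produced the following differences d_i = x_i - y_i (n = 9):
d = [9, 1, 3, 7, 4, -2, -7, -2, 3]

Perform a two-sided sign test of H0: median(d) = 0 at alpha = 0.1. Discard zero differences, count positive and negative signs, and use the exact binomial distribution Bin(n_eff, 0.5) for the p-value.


Step 1: Discard zero differences. Original n = 9; n_eff = number of nonzero differences = 9.
Nonzero differences (with sign): +9, +1, +3, +7, +4, -2, -7, -2, +3
Step 2: Count signs: positive = 6, negative = 3.
Step 3: Under H0: P(positive) = 0.5, so the number of positives S ~ Bin(9, 0.5).
Step 4: Two-sided exact p-value = sum of Bin(9,0.5) probabilities at or below the observed probability = 0.507812.
Step 5: alpha = 0.1. fail to reject H0.

n_eff = 9, pos = 6, neg = 3, p = 0.507812, fail to reject H0.


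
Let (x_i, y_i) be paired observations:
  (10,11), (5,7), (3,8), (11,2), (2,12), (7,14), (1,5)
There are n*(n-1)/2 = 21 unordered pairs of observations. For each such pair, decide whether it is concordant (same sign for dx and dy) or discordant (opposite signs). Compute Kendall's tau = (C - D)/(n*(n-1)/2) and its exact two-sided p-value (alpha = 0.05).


Step 1: Enumerate the 21 unordered pairs (i,j) with i<j and classify each by sign(x_j-x_i) * sign(y_j-y_i).
  (1,2):dx=-5,dy=-4->C; (1,3):dx=-7,dy=-3->C; (1,4):dx=+1,dy=-9->D; (1,5):dx=-8,dy=+1->D
  (1,6):dx=-3,dy=+3->D; (1,7):dx=-9,dy=-6->C; (2,3):dx=-2,dy=+1->D; (2,4):dx=+6,dy=-5->D
  (2,5):dx=-3,dy=+5->D; (2,6):dx=+2,dy=+7->C; (2,7):dx=-4,dy=-2->C; (3,4):dx=+8,dy=-6->D
  (3,5):dx=-1,dy=+4->D; (3,6):dx=+4,dy=+6->C; (3,7):dx=-2,dy=-3->C; (4,5):dx=-9,dy=+10->D
  (4,6):dx=-4,dy=+12->D; (4,7):dx=-10,dy=+3->D; (5,6):dx=+5,dy=+2->C; (5,7):dx=-1,dy=-7->C
  (6,7):dx=-6,dy=-9->C
Step 2: C = 10, D = 11, total pairs = 21.
Step 3: tau = (C - D)/(n(n-1)/2) = (10 - 11)/21 = -0.047619.
Step 4: Exact two-sided p-value (enumerate n! = 5040 permutations of y under H0): p = 1.000000.
Step 5: alpha = 0.05. fail to reject H0.

tau_b = -0.0476 (C=10, D=11), p = 1.000000, fail to reject H0.


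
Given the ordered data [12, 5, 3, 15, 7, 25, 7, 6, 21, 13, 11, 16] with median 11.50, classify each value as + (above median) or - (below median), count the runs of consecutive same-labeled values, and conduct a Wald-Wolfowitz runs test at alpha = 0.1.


Step 1: Compute median = 11.50; label A = above, B = below.
Labels in order: ABBABABBAABA  (n_A = 6, n_B = 6)
Step 2: Count runs R = 9.
Step 3: Under H0 (random ordering), E[R] = 2*n_A*n_B/(n_A+n_B) + 1 = 2*6*6/12 + 1 = 7.0000.
        Var[R] = 2*n_A*n_B*(2*n_A*n_B - n_A - n_B) / ((n_A+n_B)^2 * (n_A+n_B-1)) = 4320/1584 = 2.7273.
        SD[R] = 1.6514.
Step 4: Continuity-corrected z = (R - 0.5 - E[R]) / SD[R] = (9 - 0.5 - 7.0000) / 1.6514 = 0.9083.
Step 5: Two-sided p-value via normal approximation = 2*(1 - Phi(|z|)) = 0.363722.
Step 6: alpha = 0.1. fail to reject H0.

R = 9, z = 0.9083, p = 0.363722, fail to reject H0.


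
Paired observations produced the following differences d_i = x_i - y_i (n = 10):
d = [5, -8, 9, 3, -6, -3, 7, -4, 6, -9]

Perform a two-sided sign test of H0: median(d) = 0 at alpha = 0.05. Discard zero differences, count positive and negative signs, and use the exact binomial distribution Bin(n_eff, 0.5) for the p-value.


Step 1: Discard zero differences. Original n = 10; n_eff = number of nonzero differences = 10.
Nonzero differences (with sign): +5, -8, +9, +3, -6, -3, +7, -4, +6, -9
Step 2: Count signs: positive = 5, negative = 5.
Step 3: Under H0: P(positive) = 0.5, so the number of positives S ~ Bin(10, 0.5).
Step 4: Two-sided exact p-value = sum of Bin(10,0.5) probabilities at or below the observed probability = 1.000000.
Step 5: alpha = 0.05. fail to reject H0.

n_eff = 10, pos = 5, neg = 5, p = 1.000000, fail to reject H0.


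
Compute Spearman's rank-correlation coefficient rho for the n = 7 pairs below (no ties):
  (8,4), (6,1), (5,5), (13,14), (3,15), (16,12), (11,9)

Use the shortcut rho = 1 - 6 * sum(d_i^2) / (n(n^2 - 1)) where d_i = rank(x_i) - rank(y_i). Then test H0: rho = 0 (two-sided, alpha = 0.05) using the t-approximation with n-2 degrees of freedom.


Step 1: Rank x and y separately (midranks; no ties here).
rank(x): 8->4, 6->3, 5->2, 13->6, 3->1, 16->7, 11->5
rank(y): 4->2, 1->1, 5->3, 14->6, 15->7, 12->5, 9->4
Step 2: d_i = R_x(i) - R_y(i); compute d_i^2.
  (4-2)^2=4, (3-1)^2=4, (2-3)^2=1, (6-6)^2=0, (1-7)^2=36, (7-5)^2=4, (5-4)^2=1
sum(d^2) = 50.
Step 3: rho = 1 - 6*50 / (7*(7^2 - 1)) = 1 - 300/336 = 0.107143.
Step 4: Under H0, t = rho * sqrt((n-2)/(1-rho^2)) = 0.2410 ~ t(5).
Step 5: Two-sided p-value from the t-distribution with 5 df = 0.819151.
Step 6: alpha = 0.05. fail to reject H0.

rho = 0.1071, p = 0.819151, fail to reject H0 at alpha = 0.05.


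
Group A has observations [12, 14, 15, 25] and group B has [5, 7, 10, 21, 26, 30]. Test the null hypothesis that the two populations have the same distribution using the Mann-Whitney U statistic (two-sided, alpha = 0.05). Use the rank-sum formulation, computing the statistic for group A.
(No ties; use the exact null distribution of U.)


Step 1: Combine and sort all 10 observations; assign midranks.
sorted (value, group): (5,Y), (7,Y), (10,Y), (12,X), (14,X), (15,X), (21,Y), (25,X), (26,Y), (30,Y)
ranks: 5->1, 7->2, 10->3, 12->4, 14->5, 15->6, 21->7, 25->8, 26->9, 30->10
Step 2: Rank sum for X: R1 = 4 + 5 + 6 + 8 = 23.
Step 3: U_X = R1 - n1(n1+1)/2 = 23 - 4*5/2 = 23 - 10 = 13.
       U_Y = n1*n2 - U_X = 24 - 13 = 11.
Step 4: No ties, so the exact null distribution of U (based on enumerating the C(10,4) = 210 equally likely rank assignments) gives the two-sided p-value.
Step 5: p-value = 0.914286; compare to alpha = 0.05. fail to reject H0.

U_X = 13, p = 0.914286, fail to reject H0 at alpha = 0.05.


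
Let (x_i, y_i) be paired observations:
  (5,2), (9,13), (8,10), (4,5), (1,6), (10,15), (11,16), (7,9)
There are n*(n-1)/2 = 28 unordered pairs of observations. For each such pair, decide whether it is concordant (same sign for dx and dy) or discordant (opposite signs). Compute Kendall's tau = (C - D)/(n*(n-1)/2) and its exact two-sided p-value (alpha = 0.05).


Step 1: Enumerate the 28 unordered pairs (i,j) with i<j and classify each by sign(x_j-x_i) * sign(y_j-y_i).
  (1,2):dx=+4,dy=+11->C; (1,3):dx=+3,dy=+8->C; (1,4):dx=-1,dy=+3->D; (1,5):dx=-4,dy=+4->D
  (1,6):dx=+5,dy=+13->C; (1,7):dx=+6,dy=+14->C; (1,8):dx=+2,dy=+7->C; (2,3):dx=-1,dy=-3->C
  (2,4):dx=-5,dy=-8->C; (2,5):dx=-8,dy=-7->C; (2,6):dx=+1,dy=+2->C; (2,7):dx=+2,dy=+3->C
  (2,8):dx=-2,dy=-4->C; (3,4):dx=-4,dy=-5->C; (3,5):dx=-7,dy=-4->C; (3,6):dx=+2,dy=+5->C
  (3,7):dx=+3,dy=+6->C; (3,8):dx=-1,dy=-1->C; (4,5):dx=-3,dy=+1->D; (4,6):dx=+6,dy=+10->C
  (4,7):dx=+7,dy=+11->C; (4,8):dx=+3,dy=+4->C; (5,6):dx=+9,dy=+9->C; (5,7):dx=+10,dy=+10->C
  (5,8):dx=+6,dy=+3->C; (6,7):dx=+1,dy=+1->C; (6,8):dx=-3,dy=-6->C; (7,8):dx=-4,dy=-7->C
Step 2: C = 25, D = 3, total pairs = 28.
Step 3: tau = (C - D)/(n(n-1)/2) = (25 - 3)/28 = 0.785714.
Step 4: Exact two-sided p-value (enumerate n! = 40320 permutations of y under H0): p = 0.005506.
Step 5: alpha = 0.05. reject H0.

tau_b = 0.7857 (C=25, D=3), p = 0.005506, reject H0.


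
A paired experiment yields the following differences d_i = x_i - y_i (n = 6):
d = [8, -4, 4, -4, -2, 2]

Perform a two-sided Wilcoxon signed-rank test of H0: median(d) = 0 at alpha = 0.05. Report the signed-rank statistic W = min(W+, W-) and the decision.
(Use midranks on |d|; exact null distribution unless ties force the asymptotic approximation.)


Step 1: Drop any zero differences (none here) and take |d_i|.
|d| = [8, 4, 4, 4, 2, 2]
Step 2: Midrank |d_i| (ties get averaged ranks).
ranks: |8|->6, |4|->4, |4|->4, |4|->4, |2|->1.5, |2|->1.5
Step 3: Attach original signs; sum ranks with positive sign and with negative sign.
W+ = 6 + 4 + 1.5 = 11.5
W- = 4 + 4 + 1.5 = 9.5
(Check: W+ + W- = 21 should equal n(n+1)/2 = 21.)
Step 4: Test statistic W = min(W+, W-) = 9.5.
Step 5: Ties in |d|, so use the tie-corrected normal approximation.
        E[W] = n(n+1)/4 = 6*7/4 = 10.5.
        Tie groups: |d|=2 (t=2), |d|=4 (t=3); sum(t^3 - t) = 30.
        Var[W] = n(n+1)(2n+1)/24 - sum(t^3-t)/48 = 546/24 - 30/48 = 22.125.
        z = (W - E[W]) / sqrt(Var[W]) = (9.5 - 10.5) / 4.7037 = -0.2126.
        Two-sided p = 2*Phi(z) = 0.831641.
Step 6: alpha = 0.05. fail to reject H0.

W+ = 11.5, W- = 9.5, W = min = 9.5, p = 0.831641, fail to reject H0.


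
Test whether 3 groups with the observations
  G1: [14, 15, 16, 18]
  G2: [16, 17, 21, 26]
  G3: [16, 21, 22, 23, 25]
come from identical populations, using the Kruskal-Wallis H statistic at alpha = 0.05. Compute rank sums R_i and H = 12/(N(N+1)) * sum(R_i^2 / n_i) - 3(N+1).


Step 1: Combine all N = 13 observations and assign midranks.
sorted (value, group, rank): (14,G1,1), (15,G1,2), (16,G1,4), (16,G2,4), (16,G3,4), (17,G2,6), (18,G1,7), (21,G2,8.5), (21,G3,8.5), (22,G3,10), (23,G3,11), (25,G3,12), (26,G2,13)
Step 2: Sum ranks within each group.
R_1 = 14 (n_1 = 4)
R_2 = 31.5 (n_2 = 4)
R_3 = 45.5 (n_3 = 5)
Step 3: H = 12/(N(N+1)) * sum(R_i^2/n_i) - 3(N+1)
     = 12/(13*14) * (14^2/4 + 31.5^2/4 + 45.5^2/5) - 3*14
     = 0.065934 * 711.112 - 42
     = 4.886538.
Step 4: Ties present; correction factor C = 1 - 30/(13^3 - 13) = 0.986264. Corrected H = 4.886538 / 0.986264 = 4.954596.
Step 5: Under H0, H ~ chi^2(2); p-value = 0.083970.
Step 6: alpha = 0.05. fail to reject H0.

H = 4.9546, df = 2, p = 0.083970, fail to reject H0.


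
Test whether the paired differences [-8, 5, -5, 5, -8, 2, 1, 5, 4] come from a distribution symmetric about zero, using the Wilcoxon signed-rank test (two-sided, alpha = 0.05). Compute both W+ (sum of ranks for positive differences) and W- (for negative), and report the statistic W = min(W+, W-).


Step 1: Drop any zero differences (none here) and take |d_i|.
|d| = [8, 5, 5, 5, 8, 2, 1, 5, 4]
Step 2: Midrank |d_i| (ties get averaged ranks).
ranks: |8|->8.5, |5|->5.5, |5|->5.5, |5|->5.5, |8|->8.5, |2|->2, |1|->1, |5|->5.5, |4|->3
Step 3: Attach original signs; sum ranks with positive sign and with negative sign.
W+ = 5.5 + 5.5 + 2 + 1 + 5.5 + 3 = 22.5
W- = 8.5 + 5.5 + 8.5 = 22.5
(Check: W+ + W- = 45 should equal n(n+1)/2 = 45.)
Step 4: Test statistic W = min(W+, W-) = 22.5.
Step 5: Ties in |d|, so use the tie-corrected normal approximation.
        E[W] = n(n+1)/4 = 9*10/4 = 22.5.
        Tie groups: |d|=5 (t=4), |d|=8 (t=2); sum(t^3 - t) = 66.
        Var[W] = n(n+1)(2n+1)/24 - sum(t^3-t)/48 = 1710/24 - 66/48 = 69.875.
        z = (W - E[W]) / sqrt(Var[W]) = (22.5 - 22.5) / 8.3591 = 0.0000.
        Two-sided p = 2*Phi(z) = 1.000000.
Step 6: alpha = 0.05. fail to reject H0.

W+ = 22.5, W- = 22.5, W = min = 22.5, p = 1.000000, fail to reject H0.


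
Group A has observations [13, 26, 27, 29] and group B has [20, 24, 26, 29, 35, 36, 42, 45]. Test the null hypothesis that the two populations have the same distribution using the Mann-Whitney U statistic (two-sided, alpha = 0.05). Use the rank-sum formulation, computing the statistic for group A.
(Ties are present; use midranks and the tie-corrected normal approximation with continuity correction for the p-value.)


Step 1: Combine and sort all 12 observations; assign midranks.
sorted (value, group): (13,X), (20,Y), (24,Y), (26,X), (26,Y), (27,X), (29,X), (29,Y), (35,Y), (36,Y), (42,Y), (45,Y)
ranks: 13->1, 20->2, 24->3, 26->4.5, 26->4.5, 27->6, 29->7.5, 29->7.5, 35->9, 36->10, 42->11, 45->12
Step 2: Rank sum for X: R1 = 1 + 4.5 + 6 + 7.5 = 19.
Step 3: U_X = R1 - n1(n1+1)/2 = 19 - 4*5/2 = 19 - 10 = 9.
       U_Y = n1*n2 - U_X = 32 - 9 = 23.
Step 4: Ties are present, so use the tie-corrected normal approximation (with continuity correction) for the p-value.
Step 5: p-value = 0.267926; compare to alpha = 0.05. fail to reject H0.

U_X = 9, p = 0.267926, fail to reject H0 at alpha = 0.05.


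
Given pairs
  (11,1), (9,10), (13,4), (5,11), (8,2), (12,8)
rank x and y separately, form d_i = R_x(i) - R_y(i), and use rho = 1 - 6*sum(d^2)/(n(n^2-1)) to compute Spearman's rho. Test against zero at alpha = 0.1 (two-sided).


Step 1: Rank x and y separately (midranks; no ties here).
rank(x): 11->4, 9->3, 13->6, 5->1, 8->2, 12->5
rank(y): 1->1, 10->5, 4->3, 11->6, 2->2, 8->4
Step 2: d_i = R_x(i) - R_y(i); compute d_i^2.
  (4-1)^2=9, (3-5)^2=4, (6-3)^2=9, (1-6)^2=25, (2-2)^2=0, (5-4)^2=1
sum(d^2) = 48.
Step 3: rho = 1 - 6*48 / (6*(6^2 - 1)) = 1 - 288/210 = -0.371429.
Step 4: Under H0, t = rho * sqrt((n-2)/(1-rho^2)) = -0.8001 ~ t(4).
Step 5: Two-sided p-value from the t-distribution with 4 df = 0.468478.
Step 6: alpha = 0.1. fail to reject H0.

rho = -0.3714, p = 0.468478, fail to reject H0 at alpha = 0.1.


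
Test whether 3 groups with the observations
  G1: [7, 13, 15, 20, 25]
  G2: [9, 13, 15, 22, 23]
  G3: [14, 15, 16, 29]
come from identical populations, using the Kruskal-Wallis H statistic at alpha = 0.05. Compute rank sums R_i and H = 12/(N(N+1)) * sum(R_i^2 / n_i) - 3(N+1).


Step 1: Combine all N = 14 observations and assign midranks.
sorted (value, group, rank): (7,G1,1), (9,G2,2), (13,G1,3.5), (13,G2,3.5), (14,G3,5), (15,G1,7), (15,G2,7), (15,G3,7), (16,G3,9), (20,G1,10), (22,G2,11), (23,G2,12), (25,G1,13), (29,G3,14)
Step 2: Sum ranks within each group.
R_1 = 34.5 (n_1 = 5)
R_2 = 35.5 (n_2 = 5)
R_3 = 35 (n_3 = 4)
Step 3: H = 12/(N(N+1)) * sum(R_i^2/n_i) - 3(N+1)
     = 12/(14*15) * (34.5^2/5 + 35.5^2/5 + 35^2/4) - 3*15
     = 0.057143 * 796.35 - 45
     = 0.505714.
Step 4: Ties present; correction factor C = 1 - 30/(14^3 - 14) = 0.989011. Corrected H = 0.505714 / 0.989011 = 0.511333.
Step 5: Under H0, H ~ chi^2(2); p-value = 0.774400.
Step 6: alpha = 0.05. fail to reject H0.

H = 0.5113, df = 2, p = 0.774400, fail to reject H0.


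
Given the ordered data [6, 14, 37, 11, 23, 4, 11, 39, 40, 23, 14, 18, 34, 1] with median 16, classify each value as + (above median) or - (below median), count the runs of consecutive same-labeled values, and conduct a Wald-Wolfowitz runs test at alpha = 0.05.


Step 1: Compute median = 16; label A = above, B = below.
Labels in order: BBABABBAAABAAB  (n_A = 7, n_B = 7)
Step 2: Count runs R = 9.
Step 3: Under H0 (random ordering), E[R] = 2*n_A*n_B/(n_A+n_B) + 1 = 2*7*7/14 + 1 = 8.0000.
        Var[R] = 2*n_A*n_B*(2*n_A*n_B - n_A - n_B) / ((n_A+n_B)^2 * (n_A+n_B-1)) = 8232/2548 = 3.2308.
        SD[R] = 1.7974.
Step 4: Continuity-corrected z = (R - 0.5 - E[R]) / SD[R] = (9 - 0.5 - 8.0000) / 1.7974 = 0.2782.
Step 5: Two-sided p-value via normal approximation = 2*(1 - Phi(|z|)) = 0.780879.
Step 6: alpha = 0.05. fail to reject H0.

R = 9, z = 0.2782, p = 0.780879, fail to reject H0.


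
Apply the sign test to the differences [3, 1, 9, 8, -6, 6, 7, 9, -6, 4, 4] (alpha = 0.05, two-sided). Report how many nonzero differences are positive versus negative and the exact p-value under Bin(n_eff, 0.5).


Step 1: Discard zero differences. Original n = 11; n_eff = number of nonzero differences = 11.
Nonzero differences (with sign): +3, +1, +9, +8, -6, +6, +7, +9, -6, +4, +4
Step 2: Count signs: positive = 9, negative = 2.
Step 3: Under H0: P(positive) = 0.5, so the number of positives S ~ Bin(11, 0.5).
Step 4: Two-sided exact p-value = sum of Bin(11,0.5) probabilities at or below the observed probability = 0.065430.
Step 5: alpha = 0.05. fail to reject H0.

n_eff = 11, pos = 9, neg = 2, p = 0.065430, fail to reject H0.


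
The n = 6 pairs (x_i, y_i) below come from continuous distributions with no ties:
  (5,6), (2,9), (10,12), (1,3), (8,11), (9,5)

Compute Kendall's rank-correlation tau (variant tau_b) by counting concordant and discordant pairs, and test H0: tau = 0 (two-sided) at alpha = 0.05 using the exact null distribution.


Step 1: Enumerate the 15 unordered pairs (i,j) with i<j and classify each by sign(x_j-x_i) * sign(y_j-y_i).
  (1,2):dx=-3,dy=+3->D; (1,3):dx=+5,dy=+6->C; (1,4):dx=-4,dy=-3->C; (1,5):dx=+3,dy=+5->C
  (1,6):dx=+4,dy=-1->D; (2,3):dx=+8,dy=+3->C; (2,4):dx=-1,dy=-6->C; (2,5):dx=+6,dy=+2->C
  (2,6):dx=+7,dy=-4->D; (3,4):dx=-9,dy=-9->C; (3,5):dx=-2,dy=-1->C; (3,6):dx=-1,dy=-7->C
  (4,5):dx=+7,dy=+8->C; (4,6):dx=+8,dy=+2->C; (5,6):dx=+1,dy=-6->D
Step 2: C = 11, D = 4, total pairs = 15.
Step 3: tau = (C - D)/(n(n-1)/2) = (11 - 4)/15 = 0.466667.
Step 4: Exact two-sided p-value (enumerate n! = 720 permutations of y under H0): p = 0.272222.
Step 5: alpha = 0.05. fail to reject H0.

tau_b = 0.4667 (C=11, D=4), p = 0.272222, fail to reject H0.


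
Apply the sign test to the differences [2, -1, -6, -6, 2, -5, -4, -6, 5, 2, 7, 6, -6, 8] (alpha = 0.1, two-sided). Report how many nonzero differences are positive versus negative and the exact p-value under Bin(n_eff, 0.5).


Step 1: Discard zero differences. Original n = 14; n_eff = number of nonzero differences = 14.
Nonzero differences (with sign): +2, -1, -6, -6, +2, -5, -4, -6, +5, +2, +7, +6, -6, +8
Step 2: Count signs: positive = 7, negative = 7.
Step 3: Under H0: P(positive) = 0.5, so the number of positives S ~ Bin(14, 0.5).
Step 4: Two-sided exact p-value = sum of Bin(14,0.5) probabilities at or below the observed probability = 1.000000.
Step 5: alpha = 0.1. fail to reject H0.

n_eff = 14, pos = 7, neg = 7, p = 1.000000, fail to reject H0.
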